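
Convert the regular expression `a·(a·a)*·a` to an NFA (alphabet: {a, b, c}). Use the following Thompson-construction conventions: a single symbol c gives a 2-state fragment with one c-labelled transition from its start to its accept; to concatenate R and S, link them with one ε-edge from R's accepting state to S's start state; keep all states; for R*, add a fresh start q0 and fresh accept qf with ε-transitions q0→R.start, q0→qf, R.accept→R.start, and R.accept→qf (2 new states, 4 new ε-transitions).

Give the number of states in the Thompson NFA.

Per subexpression:
Each of the 4 symbol leaves contributes a 2-state fragment.
  a·a : 4 states
  (a·a)* : 6 states
  a·(a·a)*·a : 10 states

10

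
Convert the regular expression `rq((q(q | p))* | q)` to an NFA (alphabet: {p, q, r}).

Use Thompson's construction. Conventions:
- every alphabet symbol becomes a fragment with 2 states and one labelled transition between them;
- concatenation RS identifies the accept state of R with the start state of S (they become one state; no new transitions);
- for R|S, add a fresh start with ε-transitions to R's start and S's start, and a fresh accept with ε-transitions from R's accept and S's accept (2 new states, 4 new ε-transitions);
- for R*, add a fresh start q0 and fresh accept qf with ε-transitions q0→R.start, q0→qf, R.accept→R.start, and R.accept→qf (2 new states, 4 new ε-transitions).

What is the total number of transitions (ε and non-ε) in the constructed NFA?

18

By structural recursion:
Each of the 6 symbol leaves contributes 1 transition (1 symbol, 0 ε).
  q | p = 6 transitions (2 symbol, 4 ε)
  q(q | p) = 7 transitions (3 symbol, 4 ε)
  (q(q | p))* = 11 transitions (3 symbol, 8 ε)
  (q(q | p))* | q = 16 transitions (4 symbol, 12 ε)
  rq((q(q | p))* | q) = 18 transitions (6 symbol, 12 ε)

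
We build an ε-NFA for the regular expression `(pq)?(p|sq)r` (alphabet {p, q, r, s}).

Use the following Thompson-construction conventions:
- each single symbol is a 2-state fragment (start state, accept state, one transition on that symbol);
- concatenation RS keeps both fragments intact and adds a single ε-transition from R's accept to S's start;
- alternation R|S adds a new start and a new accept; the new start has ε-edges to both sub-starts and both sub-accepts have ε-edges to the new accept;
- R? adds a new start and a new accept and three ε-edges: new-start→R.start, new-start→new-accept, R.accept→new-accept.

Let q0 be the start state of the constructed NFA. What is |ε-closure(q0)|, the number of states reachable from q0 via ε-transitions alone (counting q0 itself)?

6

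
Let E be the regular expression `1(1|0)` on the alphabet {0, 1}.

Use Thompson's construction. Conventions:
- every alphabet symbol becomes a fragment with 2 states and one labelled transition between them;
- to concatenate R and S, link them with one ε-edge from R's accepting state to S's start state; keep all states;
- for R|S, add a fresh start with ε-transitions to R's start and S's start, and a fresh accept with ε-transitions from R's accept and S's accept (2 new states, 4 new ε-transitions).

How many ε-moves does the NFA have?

By structural recursion:
Each of the 3 symbol leaves contributes 0 ε-transitions.
  1|0 = 4 ε-transitions
  1(1|0) = 5 ε-transitions

5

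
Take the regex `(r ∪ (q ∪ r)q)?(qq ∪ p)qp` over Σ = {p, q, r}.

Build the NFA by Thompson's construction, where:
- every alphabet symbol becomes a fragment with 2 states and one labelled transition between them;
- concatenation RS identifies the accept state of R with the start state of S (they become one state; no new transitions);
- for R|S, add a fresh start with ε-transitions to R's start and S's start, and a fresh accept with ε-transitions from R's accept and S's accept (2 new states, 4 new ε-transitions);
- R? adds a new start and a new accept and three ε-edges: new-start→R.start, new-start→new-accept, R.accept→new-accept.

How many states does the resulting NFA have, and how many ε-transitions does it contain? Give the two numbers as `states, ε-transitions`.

Recursing over subexpressions:
Each of the 9 symbol leaves contributes 2 states and 0 ε-transitions.
  q ∪ r : 6 states, 4 ε-transitions
  (q ∪ r)q : 7 states, 4 ε-transitions
  r ∪ (q ∪ r)q : 11 states, 8 ε-transitions
  (r ∪ (q ∪ r)q)? : 13 states, 11 ε-transitions
  qq : 3 states, 0 ε-transitions
  qq ∪ p : 7 states, 4 ε-transitions
  (r ∪ (q ∪ r)q)?(qq ∪ p)qp : 21 states, 15 ε-transitions

21, 15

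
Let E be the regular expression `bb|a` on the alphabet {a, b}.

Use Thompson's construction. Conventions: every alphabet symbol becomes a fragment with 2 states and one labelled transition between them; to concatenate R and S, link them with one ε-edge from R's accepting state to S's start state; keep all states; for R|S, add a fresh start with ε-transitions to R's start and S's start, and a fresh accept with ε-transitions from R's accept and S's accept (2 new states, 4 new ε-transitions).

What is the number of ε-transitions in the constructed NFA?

5

Building bottom-up:
Each of the 3 symbol leaves contributes 0 ε-transitions.
  bb = 1 ε-transition
  bb|a = 5 ε-transitions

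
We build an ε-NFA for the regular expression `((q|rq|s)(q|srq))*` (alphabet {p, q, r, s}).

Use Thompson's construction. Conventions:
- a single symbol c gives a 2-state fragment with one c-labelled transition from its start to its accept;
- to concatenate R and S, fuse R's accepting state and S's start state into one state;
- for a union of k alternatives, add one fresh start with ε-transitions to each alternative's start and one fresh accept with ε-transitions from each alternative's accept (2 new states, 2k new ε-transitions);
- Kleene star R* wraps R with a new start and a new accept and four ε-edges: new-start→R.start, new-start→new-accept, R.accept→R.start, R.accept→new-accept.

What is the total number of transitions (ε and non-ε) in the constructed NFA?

22

By structural recursion:
Each of the 8 symbol leaves contributes 1 transition (1 symbol, 0 ε).
  rq = 2 transitions (2 symbol, 0 ε)
  q|rq|s = 10 transitions (4 symbol, 6 ε)
  srq = 3 transitions (3 symbol, 0 ε)
  q|srq = 8 transitions (4 symbol, 4 ε)
  (q|rq|s)(q|srq) = 18 transitions (8 symbol, 10 ε)
  ((q|rq|s)(q|srq))* = 22 transitions (8 symbol, 14 ε)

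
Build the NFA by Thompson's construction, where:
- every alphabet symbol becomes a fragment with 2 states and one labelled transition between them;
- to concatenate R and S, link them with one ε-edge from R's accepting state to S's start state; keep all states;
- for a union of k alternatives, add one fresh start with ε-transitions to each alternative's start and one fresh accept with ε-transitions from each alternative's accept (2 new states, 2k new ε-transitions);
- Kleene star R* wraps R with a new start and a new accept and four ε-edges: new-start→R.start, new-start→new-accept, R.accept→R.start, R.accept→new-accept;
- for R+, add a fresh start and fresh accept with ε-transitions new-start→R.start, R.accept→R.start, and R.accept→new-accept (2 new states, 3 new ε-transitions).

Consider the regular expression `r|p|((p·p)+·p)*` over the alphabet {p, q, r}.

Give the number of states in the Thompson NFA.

16

Bottom-up over the parse tree:
Each of the 5 symbol leaves contributes a 2-state fragment.
  p·p → 4 states
  (p·p)+ → 6 states
  (p·p)+·p → 8 states
  ((p·p)+·p)* → 10 states
  r|p|((p·p)+·p)* → 16 states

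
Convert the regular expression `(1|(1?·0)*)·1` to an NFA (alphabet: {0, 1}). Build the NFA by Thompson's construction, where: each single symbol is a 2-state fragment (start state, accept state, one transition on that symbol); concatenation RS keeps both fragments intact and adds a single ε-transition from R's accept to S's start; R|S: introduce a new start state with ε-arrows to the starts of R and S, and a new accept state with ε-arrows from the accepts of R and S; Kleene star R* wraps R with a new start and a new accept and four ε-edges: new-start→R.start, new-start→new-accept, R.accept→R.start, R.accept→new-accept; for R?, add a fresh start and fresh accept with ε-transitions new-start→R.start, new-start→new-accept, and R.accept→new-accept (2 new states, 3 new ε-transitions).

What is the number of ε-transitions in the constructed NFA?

Per subexpression:
Each of the 4 symbol leaves contributes 0 ε-transitions.
  1? → 3 ε-transitions
  1?·0 → 4 ε-transitions
  (1?·0)* → 8 ε-transitions
  1|(1?·0)* → 12 ε-transitions
  (1|(1?·0)*)·1 → 13 ε-transitions

13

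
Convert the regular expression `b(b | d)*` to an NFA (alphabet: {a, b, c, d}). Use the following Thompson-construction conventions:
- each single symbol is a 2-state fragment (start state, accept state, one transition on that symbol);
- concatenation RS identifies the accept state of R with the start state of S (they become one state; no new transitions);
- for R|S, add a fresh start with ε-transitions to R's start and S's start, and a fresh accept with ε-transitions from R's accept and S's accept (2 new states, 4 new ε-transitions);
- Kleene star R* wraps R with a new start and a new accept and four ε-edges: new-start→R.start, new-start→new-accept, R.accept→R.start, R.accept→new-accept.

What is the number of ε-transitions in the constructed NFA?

8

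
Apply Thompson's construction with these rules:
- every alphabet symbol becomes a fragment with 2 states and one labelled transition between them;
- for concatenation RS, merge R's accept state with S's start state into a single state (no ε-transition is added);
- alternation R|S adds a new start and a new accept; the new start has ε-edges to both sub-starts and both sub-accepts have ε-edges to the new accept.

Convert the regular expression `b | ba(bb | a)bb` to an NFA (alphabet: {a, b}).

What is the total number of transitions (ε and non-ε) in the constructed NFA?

16

By structural recursion:
Each of the 8 symbol leaves contributes 1 transition (1 symbol, 0 ε).
  bb = 2 transitions (2 symbol, 0 ε)
  bb | a = 7 transitions (3 symbol, 4 ε)
  ba(bb | a)bb = 11 transitions (7 symbol, 4 ε)
  b | ba(bb | a)bb = 16 transitions (8 symbol, 8 ε)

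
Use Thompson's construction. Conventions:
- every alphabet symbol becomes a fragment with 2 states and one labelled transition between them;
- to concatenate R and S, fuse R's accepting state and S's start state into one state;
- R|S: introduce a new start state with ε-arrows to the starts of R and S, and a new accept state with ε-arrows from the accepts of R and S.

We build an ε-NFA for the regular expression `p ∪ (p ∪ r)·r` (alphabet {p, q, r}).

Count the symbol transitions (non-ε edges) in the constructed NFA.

Building bottom-up:
Each of the 4 symbol leaves contributes exactly 1 symbol transition.
  p ∪ r — 2 symbol transitions
  (p ∪ r)·r — 3 symbol transitions
  p ∪ (p ∪ r)·r — 4 symbol transitions

4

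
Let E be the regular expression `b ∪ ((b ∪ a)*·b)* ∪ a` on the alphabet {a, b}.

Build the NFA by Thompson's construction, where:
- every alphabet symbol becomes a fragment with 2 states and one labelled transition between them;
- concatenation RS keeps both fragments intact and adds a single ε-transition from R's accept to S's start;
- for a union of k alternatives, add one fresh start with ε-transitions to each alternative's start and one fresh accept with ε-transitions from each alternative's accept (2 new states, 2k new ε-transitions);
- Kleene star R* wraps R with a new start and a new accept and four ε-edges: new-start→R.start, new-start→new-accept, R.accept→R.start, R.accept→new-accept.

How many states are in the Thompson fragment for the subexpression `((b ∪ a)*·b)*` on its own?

12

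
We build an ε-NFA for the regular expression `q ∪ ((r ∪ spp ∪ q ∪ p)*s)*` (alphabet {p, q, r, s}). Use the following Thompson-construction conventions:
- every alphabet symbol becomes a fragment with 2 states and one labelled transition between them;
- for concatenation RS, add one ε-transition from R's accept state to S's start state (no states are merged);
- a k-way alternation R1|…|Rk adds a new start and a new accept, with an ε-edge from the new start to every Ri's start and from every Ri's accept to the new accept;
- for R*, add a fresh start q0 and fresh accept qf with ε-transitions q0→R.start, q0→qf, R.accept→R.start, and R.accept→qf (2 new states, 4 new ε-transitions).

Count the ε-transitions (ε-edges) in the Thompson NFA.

23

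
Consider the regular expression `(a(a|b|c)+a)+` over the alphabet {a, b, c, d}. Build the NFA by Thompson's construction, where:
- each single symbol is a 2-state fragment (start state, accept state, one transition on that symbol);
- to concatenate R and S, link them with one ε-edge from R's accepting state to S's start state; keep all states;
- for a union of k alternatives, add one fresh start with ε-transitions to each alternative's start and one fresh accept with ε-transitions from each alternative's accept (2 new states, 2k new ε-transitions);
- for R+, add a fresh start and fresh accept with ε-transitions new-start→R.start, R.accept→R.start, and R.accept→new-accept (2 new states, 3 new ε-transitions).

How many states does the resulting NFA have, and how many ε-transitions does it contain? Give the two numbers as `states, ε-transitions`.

Building bottom-up:
Each of the 5 symbol leaves contributes 2 states and 0 ε-transitions.
  a|b|c : 8 states, 6 ε-transitions
  (a|b|c)+ : 10 states, 9 ε-transitions
  a(a|b|c)+a : 14 states, 11 ε-transitions
  (a(a|b|c)+a)+ : 16 states, 14 ε-transitions

16, 14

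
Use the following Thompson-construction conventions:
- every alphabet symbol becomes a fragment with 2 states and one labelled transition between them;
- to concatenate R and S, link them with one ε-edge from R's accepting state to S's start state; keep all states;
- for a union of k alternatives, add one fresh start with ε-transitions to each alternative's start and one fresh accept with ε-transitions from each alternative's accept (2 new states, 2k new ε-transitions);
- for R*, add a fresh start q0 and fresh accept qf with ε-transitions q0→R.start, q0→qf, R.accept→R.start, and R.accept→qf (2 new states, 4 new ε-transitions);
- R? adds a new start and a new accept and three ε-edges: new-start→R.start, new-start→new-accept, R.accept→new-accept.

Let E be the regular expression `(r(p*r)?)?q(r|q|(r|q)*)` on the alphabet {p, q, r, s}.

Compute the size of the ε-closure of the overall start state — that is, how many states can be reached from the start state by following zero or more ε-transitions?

Compute the ε-closure size of each fragment's start state recursively; a symbol fragment's start has no outgoing ε-edge, so its closure is just itself (size 1).
  p* — |ε-closure| = 1 (new start) + 1 (body) + 1 (new accept) = 3
  p*r — the left operand accepts ε, so the closure extends into the next operand (via the concat ε-link); |ε-closure| = 3 + 1 = 4
  (p*r)? — |ε-closure| = 1 (new start) + 4 (body) + 1 (new accept, via ε) = 6
  r(p*r)? — same as the first factor's closure: |ε-closure| = 1
  (r(p*r)?)? — |ε-closure| = 1 (new start) + 1 (body) + 1 (new accept, via ε) = 3
  r|q — |ε-closure| = 1 + 1 + 1 = 3 (the new accept is not ε-reachable since no branch accepts ε)
  (r|q)* — |ε-closure| = 1 (new start) + 3 (body) + 1 (new accept) = 5
  r|q|(r|q)* — |ε-closure| = 1 (new start) + (1 + 1 + 5) + 1 (new accept, since some branch ε-reaches its own accept) = 9
  (r(p*r)?)?q(r|q|(r|q)*) — the left operand accepts ε, so the closure extends into the next operand (via the concat ε-link); |ε-closure| = 3 + 1 = 4

4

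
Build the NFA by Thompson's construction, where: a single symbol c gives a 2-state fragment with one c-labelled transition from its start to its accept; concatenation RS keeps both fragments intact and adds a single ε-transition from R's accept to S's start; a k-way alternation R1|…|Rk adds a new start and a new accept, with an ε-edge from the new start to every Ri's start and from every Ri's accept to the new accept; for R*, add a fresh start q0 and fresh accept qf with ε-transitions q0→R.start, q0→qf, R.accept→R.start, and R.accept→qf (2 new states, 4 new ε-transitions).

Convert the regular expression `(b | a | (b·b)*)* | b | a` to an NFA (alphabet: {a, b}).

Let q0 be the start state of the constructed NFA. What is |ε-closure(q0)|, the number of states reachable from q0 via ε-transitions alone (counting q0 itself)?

13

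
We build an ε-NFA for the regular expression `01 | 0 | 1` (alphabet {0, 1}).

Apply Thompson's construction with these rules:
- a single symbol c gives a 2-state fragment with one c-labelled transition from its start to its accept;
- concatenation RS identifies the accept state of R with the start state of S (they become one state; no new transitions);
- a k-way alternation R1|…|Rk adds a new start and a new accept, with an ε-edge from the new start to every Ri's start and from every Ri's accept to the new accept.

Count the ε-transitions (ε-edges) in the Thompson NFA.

6

Recursing over subexpressions:
Each of the 4 symbol leaves contributes 0 ε-transitions.
  01 — 0 ε-transitions
  01 | 0 | 1 — 6 ε-transitions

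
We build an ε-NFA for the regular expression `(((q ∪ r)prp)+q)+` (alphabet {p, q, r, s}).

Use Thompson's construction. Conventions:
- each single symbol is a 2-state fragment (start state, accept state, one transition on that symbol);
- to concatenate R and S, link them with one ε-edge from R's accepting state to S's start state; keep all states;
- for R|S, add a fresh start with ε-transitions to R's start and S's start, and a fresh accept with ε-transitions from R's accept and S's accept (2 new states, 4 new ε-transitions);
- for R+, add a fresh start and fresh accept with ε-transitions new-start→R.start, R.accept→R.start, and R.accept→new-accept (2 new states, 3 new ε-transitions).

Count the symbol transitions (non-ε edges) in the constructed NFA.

6

Recursing over subexpressions:
Each of the 6 symbol leaves contributes exactly 1 symbol transition.
  q ∪ r → 2 symbol transitions
  (q ∪ r)prp → 5 symbol transitions
  ((q ∪ r)prp)+ → 5 symbol transitions
  ((q ∪ r)prp)+q → 6 symbol transitions
  (((q ∪ r)prp)+q)+ → 6 symbol transitions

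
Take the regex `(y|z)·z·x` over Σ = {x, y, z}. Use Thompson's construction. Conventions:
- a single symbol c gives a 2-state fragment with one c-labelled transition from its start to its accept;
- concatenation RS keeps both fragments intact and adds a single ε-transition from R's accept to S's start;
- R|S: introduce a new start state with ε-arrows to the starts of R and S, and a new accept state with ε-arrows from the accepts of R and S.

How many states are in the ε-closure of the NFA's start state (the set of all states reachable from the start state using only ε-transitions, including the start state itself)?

Compute the ε-closure size of each fragment's start state recursively; a symbol fragment's start has no outgoing ε-edge, so its closure is just itself (size 1).
  y|z → |ε-closure| = 1 + 1 + 1 = 3 (the new accept is not ε-reachable since no branch accepts ε)
  (y|z)·z·x → |ε-closure| equals the left operand's closure size = 3 (its accept is not ε-reachable, so the closure stops there)

3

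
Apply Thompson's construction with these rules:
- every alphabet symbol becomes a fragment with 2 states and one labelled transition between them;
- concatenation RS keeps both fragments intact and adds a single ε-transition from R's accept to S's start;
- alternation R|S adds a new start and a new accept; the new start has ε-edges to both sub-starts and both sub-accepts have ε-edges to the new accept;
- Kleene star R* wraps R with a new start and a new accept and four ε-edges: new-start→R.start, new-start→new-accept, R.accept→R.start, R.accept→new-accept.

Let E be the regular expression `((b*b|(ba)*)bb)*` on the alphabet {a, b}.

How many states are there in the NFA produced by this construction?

20

Recursing over subexpressions:
Each of the 6 symbol leaves contributes a 2-state fragment.
  b* : 4 states
  b*b : 6 states
  ba : 4 states
  (ba)* : 6 states
  b*b|(ba)* : 14 states
  (b*b|(ba)*)bb : 18 states
  ((b*b|(ba)*)bb)* : 20 states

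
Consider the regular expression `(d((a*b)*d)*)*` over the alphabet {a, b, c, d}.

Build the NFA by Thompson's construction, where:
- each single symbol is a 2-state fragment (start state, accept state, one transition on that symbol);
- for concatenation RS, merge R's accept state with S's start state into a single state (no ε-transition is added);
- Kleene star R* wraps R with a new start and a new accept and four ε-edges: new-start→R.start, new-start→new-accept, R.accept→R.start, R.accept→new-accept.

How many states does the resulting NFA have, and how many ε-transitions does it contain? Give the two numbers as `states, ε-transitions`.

Bottom-up over the parse tree:
Each of the 4 symbol leaves contributes 2 states and 0 ε-transitions.
  a* → 4 states, 4 ε-transitions
  a*b → 5 states, 4 ε-transitions
  (a*b)* → 7 states, 8 ε-transitions
  (a*b)*d → 8 states, 8 ε-transitions
  ((a*b)*d)* → 10 states, 12 ε-transitions
  d((a*b)*d)* → 11 states, 12 ε-transitions
  (d((a*b)*d)*)* → 13 states, 16 ε-transitions

13, 16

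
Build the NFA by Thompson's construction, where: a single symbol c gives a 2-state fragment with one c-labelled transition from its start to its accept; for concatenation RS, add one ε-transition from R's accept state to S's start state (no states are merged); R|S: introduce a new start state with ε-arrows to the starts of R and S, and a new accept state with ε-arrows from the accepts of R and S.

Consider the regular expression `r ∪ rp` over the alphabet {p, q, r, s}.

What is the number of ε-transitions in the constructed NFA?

5

Recursing over subexpressions:
Each of the 3 symbol leaves contributes 0 ε-transitions.
  rp — 1 ε-transition
  r ∪ rp — 5 ε-transitions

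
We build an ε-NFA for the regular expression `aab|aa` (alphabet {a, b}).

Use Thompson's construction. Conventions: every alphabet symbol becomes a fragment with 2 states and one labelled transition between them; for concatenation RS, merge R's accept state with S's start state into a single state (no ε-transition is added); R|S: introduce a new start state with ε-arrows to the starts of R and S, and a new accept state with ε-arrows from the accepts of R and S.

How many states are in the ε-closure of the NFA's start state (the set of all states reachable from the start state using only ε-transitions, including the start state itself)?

Compute the ε-closure size of each fragment's start state recursively; a symbol fragment's start has no outgoing ε-edge, so its closure is just itself (size 1).
  aab → |closure| equals the left operand's closure size = 1 (its accept is not ε-reachable, so the closure stops there)
  aa → |closure| equals the left operand's closure size = 1 (its accept is not ε-reachable, so the closure stops there)
  aab|aa → new start ε-reaches every alternative's start; none of them accept ε, so the new accept is not reached: |closure| = 1 + 1 + 1 = 3

3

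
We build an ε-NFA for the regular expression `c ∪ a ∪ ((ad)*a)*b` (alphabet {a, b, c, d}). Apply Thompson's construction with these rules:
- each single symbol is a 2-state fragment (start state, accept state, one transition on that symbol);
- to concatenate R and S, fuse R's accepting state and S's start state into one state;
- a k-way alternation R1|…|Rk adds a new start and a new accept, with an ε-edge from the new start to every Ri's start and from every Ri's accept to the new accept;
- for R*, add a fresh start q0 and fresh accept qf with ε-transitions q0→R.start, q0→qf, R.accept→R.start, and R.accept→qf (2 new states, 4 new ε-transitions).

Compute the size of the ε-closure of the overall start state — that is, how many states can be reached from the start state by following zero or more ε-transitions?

8

Let C(F) = |ε-closure(F.start)| within fragment F, and note whether F accepts ε. Symbol fragments have C = 1 and do not accept ε. Then:
  ad — same as the first factor's closure: |ε-closure| = 1
  (ad)* — new start has ε-edges to the inner start and to the new accept, so |ε-closure| = 2 + 1 = 3
  (ad)*a — the left operand accepts ε, so the closure extends into the next operand (the shared merged state is already counted); |ε-closure| = 3 + (1−1) = 3
  ((ad)*a)* — the star's fresh start ε-reaches both the body's start and the fresh accept: |ε-closure| = 2 + 3 = 5
  ((ad)*a)*b — the left operand accepts ε, so the closure extends into the next operand (the shared merged state is already counted); |ε-closure| = 5 + (1−1) = 5
  c ∪ a ∪ ((ad)*a)*b — new start ε-reaches every alternative's start; none of them accept ε, so the new accept is not reached: |ε-closure| = 1 + 1 + 1 + 5 = 8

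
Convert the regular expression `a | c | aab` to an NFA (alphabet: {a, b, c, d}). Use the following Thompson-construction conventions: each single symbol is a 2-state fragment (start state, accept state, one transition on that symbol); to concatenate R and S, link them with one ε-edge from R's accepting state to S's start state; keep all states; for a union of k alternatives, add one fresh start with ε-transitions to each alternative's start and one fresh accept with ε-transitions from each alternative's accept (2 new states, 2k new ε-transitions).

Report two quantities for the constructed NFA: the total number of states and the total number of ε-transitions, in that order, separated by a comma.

Bottom-up over the parse tree:
Each of the 5 symbol leaves contributes 2 states and 0 ε-transitions.
  aab = 6 states, 2 ε-transitions
  a | c | aab = 12 states, 8 ε-transitions

12, 8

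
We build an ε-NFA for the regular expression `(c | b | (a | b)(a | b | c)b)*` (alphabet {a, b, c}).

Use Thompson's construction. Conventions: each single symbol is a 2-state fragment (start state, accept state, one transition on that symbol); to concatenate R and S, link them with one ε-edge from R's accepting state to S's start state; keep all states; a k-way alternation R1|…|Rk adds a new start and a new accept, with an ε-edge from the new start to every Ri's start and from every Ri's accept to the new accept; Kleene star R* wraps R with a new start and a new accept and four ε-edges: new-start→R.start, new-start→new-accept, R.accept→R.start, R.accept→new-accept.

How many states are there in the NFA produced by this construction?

Recursing over subexpressions:
Each of the 8 symbol leaves contributes a 2-state fragment.
  a | b : 6 states
  a | b | c : 8 states
  (a | b)(a | b | c)b : 16 states
  c | b | (a | b)(a | b | c)b : 22 states
  (c | b | (a | b)(a | b | c)b)* : 24 states

24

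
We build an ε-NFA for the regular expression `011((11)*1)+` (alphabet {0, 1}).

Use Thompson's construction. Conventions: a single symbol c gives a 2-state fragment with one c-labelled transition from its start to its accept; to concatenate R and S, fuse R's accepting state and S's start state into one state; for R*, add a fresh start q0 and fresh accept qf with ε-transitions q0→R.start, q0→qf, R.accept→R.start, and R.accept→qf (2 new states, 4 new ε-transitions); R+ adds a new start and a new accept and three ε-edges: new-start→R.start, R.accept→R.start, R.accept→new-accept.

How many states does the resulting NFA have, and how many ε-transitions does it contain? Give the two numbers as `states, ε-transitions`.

11, 7

Per subexpression:
Each of the 6 symbol leaves contributes 2 states and 0 ε-transitions.
  11 = 3 states, 0 ε-transitions
  (11)* = 5 states, 4 ε-transitions
  (11)*1 = 6 states, 4 ε-transitions
  ((11)*1)+ = 8 states, 7 ε-transitions
  011((11)*1)+ = 11 states, 7 ε-transitions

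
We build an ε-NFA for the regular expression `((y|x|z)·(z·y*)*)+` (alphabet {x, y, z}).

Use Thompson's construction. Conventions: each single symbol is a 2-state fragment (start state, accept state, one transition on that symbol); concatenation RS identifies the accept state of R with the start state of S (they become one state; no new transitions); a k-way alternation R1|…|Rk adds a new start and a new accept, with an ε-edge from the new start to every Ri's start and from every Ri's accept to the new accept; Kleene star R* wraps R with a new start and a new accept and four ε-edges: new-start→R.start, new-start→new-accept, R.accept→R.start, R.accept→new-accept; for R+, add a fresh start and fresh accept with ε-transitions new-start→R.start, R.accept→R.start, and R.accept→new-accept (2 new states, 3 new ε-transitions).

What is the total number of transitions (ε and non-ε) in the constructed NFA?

22

Building bottom-up:
Each of the 5 symbol leaves contributes 1 transition (1 symbol, 0 ε).
  y|x|z — 9 transitions (3 symbol, 6 ε)
  y* — 5 transitions (1 symbol, 4 ε)
  z·y* — 6 transitions (2 symbol, 4 ε)
  (z·y*)* — 10 transitions (2 symbol, 8 ε)
  (y|x|z)·(z·y*)* — 19 transitions (5 symbol, 14 ε)
  ((y|x|z)·(z·y*)*)+ — 22 transitions (5 symbol, 17 ε)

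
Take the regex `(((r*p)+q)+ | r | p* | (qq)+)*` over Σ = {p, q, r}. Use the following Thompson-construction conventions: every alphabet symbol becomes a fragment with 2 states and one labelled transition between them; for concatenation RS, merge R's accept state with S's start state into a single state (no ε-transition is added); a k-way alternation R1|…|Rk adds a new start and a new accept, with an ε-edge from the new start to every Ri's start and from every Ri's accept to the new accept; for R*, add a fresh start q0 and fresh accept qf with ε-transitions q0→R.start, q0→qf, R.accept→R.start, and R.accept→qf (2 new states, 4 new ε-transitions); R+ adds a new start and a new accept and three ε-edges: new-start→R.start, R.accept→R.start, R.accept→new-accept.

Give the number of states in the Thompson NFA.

25

By structural recursion:
Each of the 7 symbol leaves contributes a 2-state fragment.
  r* → 4 states
  r*p → 5 states
  (r*p)+ → 7 states
  (r*p)+q → 8 states
  ((r*p)+q)+ → 10 states
  p* → 4 states
  qq → 3 states
  (qq)+ → 5 states
  ((r*p)+q)+ | r | p* | (qq)+ → 23 states
  (((r*p)+q)+ | r | p* | (qq)+)* → 25 states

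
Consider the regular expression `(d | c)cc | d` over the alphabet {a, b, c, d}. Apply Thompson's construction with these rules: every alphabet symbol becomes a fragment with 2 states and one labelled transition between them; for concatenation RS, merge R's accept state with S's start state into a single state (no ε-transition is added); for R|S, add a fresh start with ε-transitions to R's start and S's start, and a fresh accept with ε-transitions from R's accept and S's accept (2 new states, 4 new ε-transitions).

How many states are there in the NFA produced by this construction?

12

Recursing over subexpressions:
Each of the 5 symbol leaves contributes a 2-state fragment.
  d | c : 6 states
  (d | c)cc : 8 states
  (d | c)cc | d : 12 states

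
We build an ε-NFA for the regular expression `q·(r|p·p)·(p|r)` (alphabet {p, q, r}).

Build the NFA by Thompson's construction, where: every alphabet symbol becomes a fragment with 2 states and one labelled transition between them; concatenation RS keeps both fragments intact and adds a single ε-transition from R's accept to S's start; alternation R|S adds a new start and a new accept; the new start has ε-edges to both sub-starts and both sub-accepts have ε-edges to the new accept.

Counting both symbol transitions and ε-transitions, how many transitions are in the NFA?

17

By structural recursion:
Each of the 6 symbol leaves contributes 1 transition (1 symbol, 0 ε).
  p·p : 3 transitions (2 symbol, 1 ε)
  r|p·p : 8 transitions (3 symbol, 5 ε)
  p|r : 6 transitions (2 symbol, 4 ε)
  q·(r|p·p)·(p|r) : 17 transitions (6 symbol, 11 ε)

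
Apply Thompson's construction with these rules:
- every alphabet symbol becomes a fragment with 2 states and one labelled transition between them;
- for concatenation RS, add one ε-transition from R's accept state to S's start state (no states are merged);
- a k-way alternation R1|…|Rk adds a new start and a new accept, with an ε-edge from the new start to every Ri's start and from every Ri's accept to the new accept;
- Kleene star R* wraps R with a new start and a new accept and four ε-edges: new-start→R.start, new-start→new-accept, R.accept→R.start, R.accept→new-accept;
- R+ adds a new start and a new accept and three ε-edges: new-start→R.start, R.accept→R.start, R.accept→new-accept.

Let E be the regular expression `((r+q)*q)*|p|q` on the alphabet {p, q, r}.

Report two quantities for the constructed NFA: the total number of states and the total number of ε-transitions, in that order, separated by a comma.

18, 19

By structural recursion:
Each of the 5 symbol leaves contributes 2 states and 0 ε-transitions.
  r+ = 4 states, 3 ε-transitions
  r+q = 6 states, 4 ε-transitions
  (r+q)* = 8 states, 8 ε-transitions
  (r+q)*q = 10 states, 9 ε-transitions
  ((r+q)*q)* = 12 states, 13 ε-transitions
  ((r+q)*q)*|p|q = 18 states, 19 ε-transitions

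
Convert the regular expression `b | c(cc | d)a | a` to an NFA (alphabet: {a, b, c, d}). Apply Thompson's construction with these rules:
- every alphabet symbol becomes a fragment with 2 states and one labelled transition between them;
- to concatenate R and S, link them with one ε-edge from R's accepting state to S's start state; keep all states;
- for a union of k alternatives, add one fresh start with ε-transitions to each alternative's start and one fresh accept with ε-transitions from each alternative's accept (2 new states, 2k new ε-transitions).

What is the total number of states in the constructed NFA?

Bottom-up over the parse tree:
Each of the 7 symbol leaves contributes a 2-state fragment.
  cc — 4 states
  cc | d — 8 states
  c(cc | d)a — 12 states
  b | c(cc | d)a | a — 18 states

18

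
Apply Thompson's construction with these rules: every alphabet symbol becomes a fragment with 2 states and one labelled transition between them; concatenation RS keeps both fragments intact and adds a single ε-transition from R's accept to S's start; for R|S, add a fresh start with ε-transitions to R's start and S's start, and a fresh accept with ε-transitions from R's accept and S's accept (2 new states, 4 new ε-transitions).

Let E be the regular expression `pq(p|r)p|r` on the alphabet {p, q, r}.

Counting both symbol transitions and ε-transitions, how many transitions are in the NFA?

Bottom-up over the parse tree:
Each of the 6 symbol leaves contributes 1 transition (1 symbol, 0 ε).
  p|r — 6 transitions (2 symbol, 4 ε)
  pq(p|r)p — 12 transitions (5 symbol, 7 ε)
  pq(p|r)p|r — 17 transitions (6 symbol, 11 ε)

17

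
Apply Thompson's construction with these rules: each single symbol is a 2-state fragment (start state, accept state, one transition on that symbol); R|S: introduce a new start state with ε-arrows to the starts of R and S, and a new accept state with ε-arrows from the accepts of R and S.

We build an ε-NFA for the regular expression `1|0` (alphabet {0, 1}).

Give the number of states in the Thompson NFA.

By structural recursion:
Each of the 2 symbol leaves contributes a 2-state fragment.
  1|0 — 6 states

6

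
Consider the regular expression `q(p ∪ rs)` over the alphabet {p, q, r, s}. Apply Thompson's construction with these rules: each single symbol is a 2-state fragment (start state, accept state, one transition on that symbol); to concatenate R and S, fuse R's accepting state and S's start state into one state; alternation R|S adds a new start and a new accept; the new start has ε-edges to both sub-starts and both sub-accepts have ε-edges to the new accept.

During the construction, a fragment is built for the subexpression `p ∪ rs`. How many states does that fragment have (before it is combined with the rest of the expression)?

Fragment for `p ∪ rs`:
Each of the 3 symbol leaves contributes a 2-state fragment.
  rs : 3 states
  p ∪ rs : 7 states

7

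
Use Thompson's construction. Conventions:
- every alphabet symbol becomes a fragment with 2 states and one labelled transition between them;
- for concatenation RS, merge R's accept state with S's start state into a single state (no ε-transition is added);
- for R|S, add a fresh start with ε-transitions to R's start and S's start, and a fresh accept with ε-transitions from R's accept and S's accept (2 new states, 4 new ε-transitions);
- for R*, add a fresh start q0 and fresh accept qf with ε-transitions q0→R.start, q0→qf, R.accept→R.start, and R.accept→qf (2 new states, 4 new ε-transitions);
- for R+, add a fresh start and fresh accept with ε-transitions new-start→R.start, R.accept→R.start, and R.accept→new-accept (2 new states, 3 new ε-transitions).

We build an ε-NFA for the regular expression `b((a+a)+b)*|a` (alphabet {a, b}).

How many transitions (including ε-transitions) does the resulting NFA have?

19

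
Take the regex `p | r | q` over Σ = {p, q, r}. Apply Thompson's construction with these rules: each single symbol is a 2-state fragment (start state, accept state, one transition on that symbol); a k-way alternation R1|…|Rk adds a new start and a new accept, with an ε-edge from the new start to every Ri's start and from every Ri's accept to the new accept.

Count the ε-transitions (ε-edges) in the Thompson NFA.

By structural recursion:
Each of the 3 symbol leaves contributes 0 ε-transitions.
  p | r | q : 6 ε-transitions

6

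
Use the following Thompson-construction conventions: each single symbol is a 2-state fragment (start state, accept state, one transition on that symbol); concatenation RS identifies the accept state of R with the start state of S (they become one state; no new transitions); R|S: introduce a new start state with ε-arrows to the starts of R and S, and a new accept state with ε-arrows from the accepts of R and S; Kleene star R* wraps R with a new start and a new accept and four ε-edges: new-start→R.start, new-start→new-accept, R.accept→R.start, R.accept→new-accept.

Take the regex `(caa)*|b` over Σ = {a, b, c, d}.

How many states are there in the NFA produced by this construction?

By structural recursion:
Each of the 4 symbol leaves contributes a 2-state fragment.
  caa — 4 states
  (caa)* — 6 states
  (caa)*|b — 10 states

10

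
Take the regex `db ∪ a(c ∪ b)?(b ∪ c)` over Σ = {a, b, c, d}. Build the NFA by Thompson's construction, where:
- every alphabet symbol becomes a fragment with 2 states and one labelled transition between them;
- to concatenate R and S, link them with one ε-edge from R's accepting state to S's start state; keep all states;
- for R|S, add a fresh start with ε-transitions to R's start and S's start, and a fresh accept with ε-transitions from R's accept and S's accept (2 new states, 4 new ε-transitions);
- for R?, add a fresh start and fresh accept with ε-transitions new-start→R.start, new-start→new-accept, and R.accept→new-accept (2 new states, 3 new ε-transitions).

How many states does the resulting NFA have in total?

Recursing over subexpressions:
Each of the 7 symbol leaves contributes a 2-state fragment.
  db = 4 states
  c ∪ b = 6 states
  (c ∪ b)? = 8 states
  b ∪ c = 6 states
  a(c ∪ b)?(b ∪ c) = 16 states
  db ∪ a(c ∪ b)?(b ∪ c) = 22 states

22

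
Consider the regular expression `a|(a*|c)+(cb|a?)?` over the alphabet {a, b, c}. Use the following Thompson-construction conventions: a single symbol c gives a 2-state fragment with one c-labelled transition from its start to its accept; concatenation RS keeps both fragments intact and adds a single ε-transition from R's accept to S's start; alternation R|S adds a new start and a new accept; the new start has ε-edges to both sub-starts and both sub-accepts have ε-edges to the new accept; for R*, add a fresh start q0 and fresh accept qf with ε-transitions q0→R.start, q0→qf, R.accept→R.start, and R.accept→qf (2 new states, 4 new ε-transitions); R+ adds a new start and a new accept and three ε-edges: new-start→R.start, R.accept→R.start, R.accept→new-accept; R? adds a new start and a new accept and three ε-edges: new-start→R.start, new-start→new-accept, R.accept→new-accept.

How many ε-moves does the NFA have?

27

Recursing over subexpressions:
Each of the 6 symbol leaves contributes 0 ε-transitions.
  a* = 4 ε-transitions
  a*|c = 8 ε-transitions
  (a*|c)+ = 11 ε-transitions
  cb = 1 ε-transition
  a? = 3 ε-transitions
  cb|a? = 8 ε-transitions
  (cb|a?)? = 11 ε-transitions
  (a*|c)+(cb|a?)? = 23 ε-transitions
  a|(a*|c)+(cb|a?)? = 27 ε-transitions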